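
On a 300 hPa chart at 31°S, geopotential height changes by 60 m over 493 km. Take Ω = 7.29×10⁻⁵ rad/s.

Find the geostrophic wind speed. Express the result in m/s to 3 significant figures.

Coriolis parameter at 31°S:
f = 2Ω sin φ = 2 × 7.29×10⁻⁵ × sin 31° = 7.51×10⁻⁵ s⁻¹
Height gradient: |∂Z/∂n| = 60 m / 493000 m = 1.22×10⁻⁴
On a pressure surface, geostrophic balance gives V_g = (g/f)|∂Z/∂n|:
V_g = 9.81 × 1.22×10⁻⁴ / 7.51×10⁻⁵ = 15.9 m/s

15.9 m/s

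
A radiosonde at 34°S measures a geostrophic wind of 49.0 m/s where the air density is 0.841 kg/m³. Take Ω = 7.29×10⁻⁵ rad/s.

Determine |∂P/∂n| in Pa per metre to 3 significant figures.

3.36×10⁻³ Pa/m

Coriolis parameter at 34°S:
f = 2Ω sin φ = 2 × 7.29×10⁻⁵ × sin 34° = 8.15×10⁻⁵ s⁻¹
Geostrophic balance rearranged: |∂P/∂n| = f ρ V_g
|∂P/∂n| = 8.15×10⁻⁵ × 0.841 × 49.0 = 3.36×10⁻³ Pa/m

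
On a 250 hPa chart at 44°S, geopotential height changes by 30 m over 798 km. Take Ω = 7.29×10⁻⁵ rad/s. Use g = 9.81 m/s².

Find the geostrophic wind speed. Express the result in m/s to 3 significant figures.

3.64 m/s

Coriolis parameter at 44°S:
f = 2Ω sin φ = 2 × 7.29×10⁻⁵ × sin 44° = 1.01×10⁻⁴ s⁻¹
Height gradient: |∂Z/∂n| = 30 m / 798000 m = 3.76×10⁻⁵
On a pressure surface, geostrophic balance gives V_g = (g/f)|∂Z/∂n|:
V_g = 9.81 × 3.76×10⁻⁵ / 1.01×10⁻⁴ = 3.64 m/s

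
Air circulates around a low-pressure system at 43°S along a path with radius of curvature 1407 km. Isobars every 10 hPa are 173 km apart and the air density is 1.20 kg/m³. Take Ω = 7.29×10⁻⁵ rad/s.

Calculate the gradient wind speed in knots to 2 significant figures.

Coriolis parameter at 43°S:
f = 2Ω sin φ = 2 × 7.29×10⁻⁵ × sin 43° = 9.94×10⁻⁵ s⁻¹
Pressure gradient: |∂P/∂n| = 1000 Pa / 173000 m = 5.78×10⁻³ Pa/m
Geostrophic speed: V_g = |∂P/∂n|/(fρ) = 5.78×10⁻³/(9.94×10⁻⁵ × 1.20) = 48.4 m/s
Around a low, centrifugal force acts outward with Coriolis, so pressure-gradient force balances both:
(1/ρ)|∂P/∂n| = fV + V²/R  →  V² + fR·V − fR·V_g = 0
With fR = 9.94×10⁻⁵ × 1407×10³ m = 140 m/s:
V = [−fR + √((fR)² + 4 fR V_g)]/2 = [−140 + √(140² + 4×140×48.4)]/2 = 38.1 m/s
Subgeostrophic (V < V_g = 48.4 m/s), as expected around a low.
Converting: 38.1 m/s × 1.944 = 74 knots

74 knots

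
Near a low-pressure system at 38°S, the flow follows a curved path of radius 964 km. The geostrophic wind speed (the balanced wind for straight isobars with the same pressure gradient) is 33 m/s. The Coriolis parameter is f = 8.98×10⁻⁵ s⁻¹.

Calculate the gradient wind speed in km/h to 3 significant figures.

Around a low, centrifugal force acts outward with Coriolis, so pressure-gradient force balances both:
(1/ρ)|∂P/∂n| = fV + V²/R  →  V² + fR·V − fR·V_g = 0
With fR = 8.98×10⁻⁵ × 964×10³ m = 86.6 m/s:
V = [−fR + √((fR)² + 4 fR V_g)]/2 = [−86.6 + √(86.6² + 4×86.6×33)]/2 = 25.5 m/s
Subgeostrophic (V < V_g = 33 m/s), as expected around a low.
Converting: 25.5 m/s × 3.6 = 91.8 km/h

91.8 km/h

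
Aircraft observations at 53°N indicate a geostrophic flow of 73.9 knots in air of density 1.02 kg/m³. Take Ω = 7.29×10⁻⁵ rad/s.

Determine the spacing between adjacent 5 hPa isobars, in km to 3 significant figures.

Coriolis parameter at 53°N:
f = 2Ω sin φ = 2 × 7.29×10⁻⁵ × sin 53° = 1.16×10⁻⁴ s⁻¹
Wind speed in SI: 73.9 knots = 38.0 m/s
Geostrophic balance rearranged: |∂P/∂n| = f ρ V_g
|∂P/∂n| = 1.16×10⁻⁴ × 1.02 × 38.0 = 4.52×10⁻³ Pa/m
Isobar spacing: Δn = ΔP/|∂P/∂n| = 500 Pa / 4.52×10⁻³ Pa/m = 110734 m ≈ 111 km

111 km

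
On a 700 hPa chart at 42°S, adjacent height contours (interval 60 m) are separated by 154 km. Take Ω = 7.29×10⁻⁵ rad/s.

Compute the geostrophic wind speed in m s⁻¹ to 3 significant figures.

Coriolis parameter at 42°S:
f = 2Ω sin φ = 2 × 7.29×10⁻⁵ × sin 42° = 9.76×10⁻⁵ s⁻¹
Height gradient: |∂Z/∂n| = 60 m / 154000 m = 3.90×10⁻⁴
On a pressure surface, geostrophic balance gives V_g = (g/f)|∂Z/∂n|:
V_g = 9.81 × 3.90×10⁻⁴ / 9.76×10⁻⁵ = 39.2 m/s

39.2 m s⁻¹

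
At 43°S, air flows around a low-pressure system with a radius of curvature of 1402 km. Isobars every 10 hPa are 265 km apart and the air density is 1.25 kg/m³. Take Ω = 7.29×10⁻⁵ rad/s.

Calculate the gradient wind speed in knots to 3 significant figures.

49.8 knots

Coriolis parameter at 43°S:
f = 2Ω sin φ = 2 × 7.29×10⁻⁵ × sin 43° = 9.94×10⁻⁵ s⁻¹
Pressure gradient: |∂P/∂n| = 1000 Pa / 265000 m = 3.77×10⁻³ Pa/m
Geostrophic speed: V_g = |∂P/∂n|/(fρ) = 3.77×10⁻³/(9.94×10⁻⁵ × 1.25) = 30.4 m/s
Around a low, centrifugal force acts outward with Coriolis, so pressure-gradient force balances both:
(1/ρ)|∂P/∂n| = fV + V²/R  →  V² + fR·V − fR·V_g = 0
With fR = 9.94×10⁻⁵ × 1402×10³ m = 139 m/s:
V = [−fR + √((fR)² + 4 fR V_g)]/2 = [−139 + √(139² + 4×139×30.4)]/2 = 25.6 m/s
Subgeostrophic (V < V_g = 30.4 m/s), as expected around a low.
Converting: 25.6 m/s × 1.944 = 49.8 knots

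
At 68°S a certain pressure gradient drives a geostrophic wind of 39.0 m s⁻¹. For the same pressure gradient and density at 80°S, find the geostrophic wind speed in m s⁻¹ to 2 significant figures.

37 m s⁻¹

With the same pressure gradient and density, V_g ∝ 1/f ∝ 1/sin φ.
V₂ = V₁ · sin φ₁ / sin φ₂ = 39.0 × sin 68° / sin 80°
V₂ = 39.0 × 0.9272/0.9848 = 37 m s⁻¹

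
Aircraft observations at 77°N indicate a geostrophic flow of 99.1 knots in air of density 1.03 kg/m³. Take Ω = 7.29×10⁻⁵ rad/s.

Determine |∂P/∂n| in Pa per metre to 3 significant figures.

Coriolis parameter at 77°N:
f = 2Ω sin φ = 2 × 7.29×10⁻⁵ × sin 77° = 1.42×10⁻⁴ s⁻¹
Wind speed in SI: 99.1 knots = 51.0 m/s
Geostrophic balance rearranged: |∂P/∂n| = f ρ V_g
|∂P/∂n| = 1.42×10⁻⁴ × 1.03 × 51.0 = 7.46×10⁻³ Pa/m

7.46×10⁻³ Pa/m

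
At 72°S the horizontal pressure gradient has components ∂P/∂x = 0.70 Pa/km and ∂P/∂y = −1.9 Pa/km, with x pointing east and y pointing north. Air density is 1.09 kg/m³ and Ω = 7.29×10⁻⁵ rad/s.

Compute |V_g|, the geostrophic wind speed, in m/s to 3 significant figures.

Coriolis parameter at 72°S:
f = 2Ω sin φ = 2 × 7.29×10⁻⁵ × sin 72° = 1.39×10⁻⁴ s⁻¹
In the Southern Hemisphere f is negative: f = −1.39×10⁻⁴ s⁻¹.
Component geostrophic relations (x east, y north):
u_g = −(1/(fρ)) ∂P/∂y,  v_g = (1/(fρ)) ∂P/∂x
u_g = −(−1.9×10⁻³)/(−1.39×10⁻⁴ × 1.09) = −12.6 m/s;  v_g = (0.70×10⁻³)/(−1.39×10⁻⁴ × 1.09) = −4.63 m/s
|V_g| = √(u_g² + v_g²) = 13.4 m/s

13.4 m/s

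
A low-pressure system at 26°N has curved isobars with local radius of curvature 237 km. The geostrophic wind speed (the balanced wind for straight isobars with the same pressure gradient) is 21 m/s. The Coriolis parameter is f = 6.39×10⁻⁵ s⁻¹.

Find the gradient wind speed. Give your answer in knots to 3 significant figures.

Around a low, centrifugal force acts outward with Coriolis, so pressure-gradient force balances both:
(1/ρ)|∂P/∂n| = fV + V²/R  →  V² + fR·V − fR·V_g = 0
With fR = 6.39×10⁻⁵ × 237×10³ m = 15.1 m/s:
V = [−fR + √((fR)² + 4 fR V_g)]/2 = [−15.1 + √(15.1² + 4×15.1×21)]/2 = 11.8 m/s
Subgeostrophic (V < V_g = 21 m/s), as expected around a low.
Converting: 11.8 m/s × 1.944 = 22.9 knots

22.9 knots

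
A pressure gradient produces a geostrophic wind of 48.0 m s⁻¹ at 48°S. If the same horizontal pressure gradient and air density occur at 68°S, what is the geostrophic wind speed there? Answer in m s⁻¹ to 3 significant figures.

38.5 m s⁻¹

With the same pressure gradient and density, V_g ∝ 1/f ∝ 1/sin φ.
V₂ = V₁ · sin φ₁ / sin φ₂ = 48.0 × sin 48° / sin 68°
V₂ = 48.0 × 0.7431/0.9272 = 38.5 m s⁻¹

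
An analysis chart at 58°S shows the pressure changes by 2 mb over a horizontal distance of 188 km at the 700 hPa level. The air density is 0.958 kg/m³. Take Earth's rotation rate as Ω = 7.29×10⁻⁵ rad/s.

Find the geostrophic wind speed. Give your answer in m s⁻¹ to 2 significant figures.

9.0 m s⁻¹

Coriolis parameter at 58°S:
f = 2Ω sin φ = 2 × 7.29×10⁻⁵ × sin 58° = 1.24×10⁻⁴ s⁻¹
Pressure gradient: |∂P/∂n| = 200 Pa / 188000 m = 1.06×10⁻³ Pa/m
Geostrophic balance (pressure-gradient force = Coriolis force):
V_g = (1/(fρ)) |∂P/∂n| = 1.06×10⁻³ / (1.24×10⁻⁴ × 0.958) = 8.98 m/s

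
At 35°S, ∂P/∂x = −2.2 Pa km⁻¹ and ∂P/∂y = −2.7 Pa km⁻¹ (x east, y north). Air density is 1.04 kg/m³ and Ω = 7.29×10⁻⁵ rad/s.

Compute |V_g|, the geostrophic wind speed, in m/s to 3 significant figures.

Coriolis parameter at 35°S:
f = 2Ω sin φ = 2 × 7.29×10⁻⁵ × sin 35° = 8.36×10⁻⁵ s⁻¹
In the Southern Hemisphere f is negative: f = −8.36×10⁻⁵ s⁻¹.
Component geostrophic relations (x east, y north):
u_g = −(1/(fρ)) ∂P/∂y,  v_g = (1/(fρ)) ∂P/∂x
u_g = −(−2.7×10⁻³)/(−8.36×10⁻⁵ × 1.04) = −31.0 m/s;  v_g = (−2.2×10⁻³)/(−8.36×10⁻⁵ × 1.04) = 25.3 m/s
|V_g| = √(u_g² + v_g²) = 40.0 m/s

40.0 m/s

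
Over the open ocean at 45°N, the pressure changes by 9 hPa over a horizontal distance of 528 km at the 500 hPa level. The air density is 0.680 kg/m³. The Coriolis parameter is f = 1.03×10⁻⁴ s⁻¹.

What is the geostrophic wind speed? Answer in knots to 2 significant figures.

Pressure gradient: |∂P/∂n| = 900 Pa / 528000 m = 1.70×10⁻³ Pa/m
Geostrophic balance (pressure-gradient force = Coriolis force):
V_g = (1/(fρ)) |∂P/∂n| = 1.70×10⁻³ / (1.03×10⁻⁴ × 0.680) = 24.3 m/s
Converting: 24.3 m/s × 1.944 = 47 knots

47 knots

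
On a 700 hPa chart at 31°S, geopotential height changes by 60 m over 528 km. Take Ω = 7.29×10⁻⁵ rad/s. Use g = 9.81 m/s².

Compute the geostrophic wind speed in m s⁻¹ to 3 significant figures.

Coriolis parameter at 31°S:
f = 2Ω sin φ = 2 × 7.29×10⁻⁵ × sin 31° = 7.51×10⁻⁵ s⁻¹
Height gradient: |∂Z/∂n| = 60 m / 528000 m = 1.14×10⁻⁴
On a pressure surface, geostrophic balance gives V_g = (g/f)|∂Z/∂n|:
V_g = 9.81 × 1.14×10⁻⁴ / 7.51×10⁻⁵ = 14.8 m/s

14.8 m s⁻¹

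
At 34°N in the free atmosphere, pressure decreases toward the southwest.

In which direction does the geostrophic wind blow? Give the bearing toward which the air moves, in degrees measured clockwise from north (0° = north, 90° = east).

The pressure-gradient force points toward the southwest (bearing 225°).
Geostrophic balance: in the Northern Hemisphere the Coriolis force deflects motion to the right, so the geostrophic wind blows 90° to the right of the pressure-gradient force (low pressure on the left).
Rotating 225° by 90° clockwise gives 315° — the wind blows toward the northwest.

315°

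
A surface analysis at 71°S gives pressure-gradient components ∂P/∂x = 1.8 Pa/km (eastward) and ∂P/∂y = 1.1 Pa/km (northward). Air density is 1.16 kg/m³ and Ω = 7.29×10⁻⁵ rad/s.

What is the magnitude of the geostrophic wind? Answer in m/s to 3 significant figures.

13.2 m/s

Coriolis parameter at 71°S:
f = 2Ω sin φ = 2 × 7.29×10⁻⁵ × sin 71° = 1.38×10⁻⁴ s⁻¹
In the Southern Hemisphere f is negative: f = −1.38×10⁻⁴ s⁻¹.
Component geostrophic relations (x east, y north):
u_g = −(1/(fρ)) ∂P/∂y,  v_g = (1/(fρ)) ∂P/∂x
u_g = −(1.1×10⁻³)/(−1.38×10⁻⁴ × 1.16) = 6.88 m/s;  v_g = (1.8×10⁻³)/(−1.38×10⁻⁴ × 1.16) = −11.3 m/s
|V_g| = √(u_g² + v_g²) = 13.2 m/s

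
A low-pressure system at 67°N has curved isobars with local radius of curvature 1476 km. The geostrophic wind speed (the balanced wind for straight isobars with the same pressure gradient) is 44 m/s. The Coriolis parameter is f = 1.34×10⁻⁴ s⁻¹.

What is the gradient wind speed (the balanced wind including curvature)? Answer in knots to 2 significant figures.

Around a low, centrifugal force acts outward with Coriolis, so pressure-gradient force balances both:
(1/ρ)|∂P/∂n| = fV + V²/R  →  V² + fR·V − fR·V_g = 0
With fR = 1.34×10⁻⁴ × 1476×10³ m = 198 m/s:
V = [−fR + √((fR)² + 4 fR V_g)]/2 = [−198 + √(198² + 4×198×44)]/2 = 37.1 m/s
Subgeostrophic (V < V_g = 44 m/s), as expected around a low.
Converting: 37.1 m/s × 1.944 = 72 knots

72 knots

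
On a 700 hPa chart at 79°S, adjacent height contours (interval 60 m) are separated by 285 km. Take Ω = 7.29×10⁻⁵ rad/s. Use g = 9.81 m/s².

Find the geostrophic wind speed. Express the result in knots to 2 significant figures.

Coriolis parameter at 79°S:
f = 2Ω sin φ = 2 × 7.29×10⁻⁵ × sin 79° = 1.43×10⁻⁴ s⁻¹
Height gradient: |∂Z/∂n| = 60 m / 285000 m = 2.11×10⁻⁴
On a pressure surface, geostrophic balance gives V_g = (g/f)|∂Z/∂n|:
V_g = 9.81 × 2.11×10⁻⁴ / 1.43×10⁻⁴ = 14.4 m/s
Converting: 14.4 m/s × 1.944 = 28 knots

28 knots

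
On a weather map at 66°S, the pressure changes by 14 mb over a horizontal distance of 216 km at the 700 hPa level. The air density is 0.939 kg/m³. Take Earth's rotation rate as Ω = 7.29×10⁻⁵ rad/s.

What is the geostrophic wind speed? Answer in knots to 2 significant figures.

Coriolis parameter at 66°S:
f = 2Ω sin φ = 2 × 7.29×10⁻⁵ × sin 66° = 1.33×10⁻⁴ s⁻¹
Pressure gradient: |∂P/∂n| = 1400 Pa / 216000 m = 6.48×10⁻³ Pa/m
Geostrophic balance (pressure-gradient force = Coriolis force):
V_g = (1/(fρ)) |∂P/∂n| = 6.48×10⁻³ / (1.33×10⁻⁴ × 0.939) = 51.8 m/s
Converting: 51.8 m/s × 1.944 = 100 knots

100 knots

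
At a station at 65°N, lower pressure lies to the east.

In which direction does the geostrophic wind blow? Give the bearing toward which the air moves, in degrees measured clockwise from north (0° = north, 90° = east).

The pressure-gradient force points toward the east (bearing 090°).
Geostrophic balance: in the Northern Hemisphere the Coriolis force deflects motion to the right, so the geostrophic wind blows 90° to the right of the pressure-gradient force (low pressure on the left).
Rotating 090° by 90° clockwise gives 180° — the wind blows toward the south.

180°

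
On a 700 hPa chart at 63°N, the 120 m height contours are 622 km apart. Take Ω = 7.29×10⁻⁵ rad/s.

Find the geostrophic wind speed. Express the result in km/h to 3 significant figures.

52.4 km/h

Coriolis parameter at 63°N:
f = 2Ω sin φ = 2 × 7.29×10⁻⁵ × sin 63° = 1.30×10⁻⁴ s⁻¹
Height gradient: |∂Z/∂n| = 120 m / 622000 m = 1.93×10⁻⁴
On a pressure surface, geostrophic balance gives V_g = (g/f)|∂Z/∂n|:
V_g = 9.81 × 1.93×10⁻⁴ / 1.30×10⁻⁴ = 14.6 m/s
Converting: 14.6 m/s × 3.6 = 52.4 km/h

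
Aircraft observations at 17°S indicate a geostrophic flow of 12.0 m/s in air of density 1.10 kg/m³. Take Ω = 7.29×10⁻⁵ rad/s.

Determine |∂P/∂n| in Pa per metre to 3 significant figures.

5.63×10⁻⁴ Pa/m

Coriolis parameter at 17°S:
f = 2Ω sin φ = 2 × 7.29×10⁻⁵ × sin 17° = 4.26×10⁻⁵ s⁻¹
Geostrophic balance rearranged: |∂P/∂n| = f ρ V_g
|∂P/∂n| = 4.26×10⁻⁵ × 1.10 × 12.0 = 5.63×10⁻⁴ Pa/m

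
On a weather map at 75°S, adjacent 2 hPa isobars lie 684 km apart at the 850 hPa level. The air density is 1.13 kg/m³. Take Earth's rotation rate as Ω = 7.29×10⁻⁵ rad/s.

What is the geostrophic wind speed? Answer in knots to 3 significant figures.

Coriolis parameter at 75°S:
f = 2Ω sin φ = 2 × 7.29×10⁻⁵ × sin 75° = 1.41×10⁻⁴ s⁻¹
Pressure gradient: |∂P/∂n| = 200 Pa / 684000 m = 2.92×10⁻⁴ Pa/m
Geostrophic balance (pressure-gradient force = Coriolis force):
V_g = (1/(fρ)) |∂P/∂n| = 2.92×10⁻⁴ / (1.41×10⁻⁴ × 1.13) = 1.84 m/s
Converting: 1.84 m/s × 1.944 = 3.57 knots

3.57 knots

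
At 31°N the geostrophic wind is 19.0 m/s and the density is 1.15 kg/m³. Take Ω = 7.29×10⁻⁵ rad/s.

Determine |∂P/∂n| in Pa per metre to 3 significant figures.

Coriolis parameter at 31°N:
f = 2Ω sin φ = 2 × 7.29×10⁻⁵ × sin 31° = 7.51×10⁻⁵ s⁻¹
Geostrophic balance rearranged: |∂P/∂n| = f ρ V_g
|∂P/∂n| = 7.51×10⁻⁵ × 1.15 × 19.0 = 1.64×10⁻³ Pa/m

1.64×10⁻³ Pa/m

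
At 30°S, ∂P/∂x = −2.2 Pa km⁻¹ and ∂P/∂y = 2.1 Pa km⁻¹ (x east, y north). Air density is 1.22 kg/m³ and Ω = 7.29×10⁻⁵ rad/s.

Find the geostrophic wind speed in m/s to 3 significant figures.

34.2 m/s

Coriolis parameter at 30°S:
f = 2Ω sin φ = 2 × 7.29×10⁻⁵ × sin 30° = 7.29×10⁻⁵ s⁻¹
In the Southern Hemisphere f is negative: f = −7.29×10⁻⁵ s⁻¹.
Component geostrophic relations (x east, y north):
u_g = −(1/(fρ)) ∂P/∂y,  v_g = (1/(fρ)) ∂P/∂x
u_g = −(2.1×10⁻³)/(−7.29×10⁻⁵ × 1.22) = 23.6 m/s;  v_g = (−2.2×10⁻³)/(−7.29×10⁻⁵ × 1.22) = 24.7 m/s
|V_g| = √(u_g² + v_g²) = 34.2 m/s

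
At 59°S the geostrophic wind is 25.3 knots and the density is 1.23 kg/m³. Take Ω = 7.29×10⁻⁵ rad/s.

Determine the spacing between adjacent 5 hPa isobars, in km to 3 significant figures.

Coriolis parameter at 59°S:
f = 2Ω sin φ = 2 × 7.29×10⁻⁵ × sin 59° = 1.25×10⁻⁴ s⁻¹
Wind speed in SI: 25.3 knots = 13.0 m/s
Geostrophic balance rearranged: |∂P/∂n| = f ρ V_g
|∂P/∂n| = 1.25×10⁻⁴ × 1.23 × 13.0 = 2.00×10⁻³ Pa/m
Isobar spacing: Δn = ΔP/|∂P/∂n| = 500 Pa / 2.00×10⁻³ Pa/m = 249910 m ≈ 250 km

250 km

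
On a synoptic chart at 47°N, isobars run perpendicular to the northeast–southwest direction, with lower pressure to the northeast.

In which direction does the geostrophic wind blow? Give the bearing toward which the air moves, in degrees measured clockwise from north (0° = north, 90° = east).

The pressure-gradient force points toward the northeast (bearing 045°).
Geostrophic balance: in the Northern Hemisphere the Coriolis force deflects motion to the right, so the geostrophic wind blows 90° to the right of the pressure-gradient force (low pressure on the left).
Rotating 045° by 90° clockwise gives 135° — the wind blows toward the southeast.

135°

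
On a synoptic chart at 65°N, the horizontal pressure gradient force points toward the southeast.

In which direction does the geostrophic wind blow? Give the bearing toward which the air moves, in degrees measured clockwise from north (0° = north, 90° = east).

225°

The pressure-gradient force points toward the southeast (bearing 135°).
Geostrophic balance: in the Northern Hemisphere the Coriolis force deflects motion to the right, so the geostrophic wind blows 90° to the right of the pressure-gradient force (low pressure on the left).
Rotating 135° by 90° clockwise gives 225° — the wind blows toward the southwest.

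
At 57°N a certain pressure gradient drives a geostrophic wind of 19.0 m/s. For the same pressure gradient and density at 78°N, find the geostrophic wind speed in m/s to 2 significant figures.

With the same pressure gradient and density, V_g ∝ 1/f ∝ 1/sin φ.
V₂ = V₁ · sin φ₁ / sin φ₂ = 19.0 × sin 57° / sin 78°
V₂ = 19.0 × 0.8387/0.9781 = 16 m/s

16 m/s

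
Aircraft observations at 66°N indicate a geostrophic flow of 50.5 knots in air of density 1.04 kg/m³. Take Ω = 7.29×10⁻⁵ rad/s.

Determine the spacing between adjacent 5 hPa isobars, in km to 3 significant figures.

Coriolis parameter at 66°N:
f = 2Ω sin φ = 2 × 7.29×10⁻⁵ × sin 66° = 1.33×10⁻⁴ s⁻¹
Wind speed in SI: 50.5 knots = 26.0 m/s
Geostrophic balance rearranged: |∂P/∂n| = f ρ V_g
|∂P/∂n| = 1.33×10⁻⁴ × 1.04 × 26.0 = 3.60×10⁻³ Pa/m
Isobar spacing: Δn = ΔP/|∂P/∂n| = 500 Pa / 3.60×10⁻³ Pa/m = 138938 m ≈ 139 km

139 km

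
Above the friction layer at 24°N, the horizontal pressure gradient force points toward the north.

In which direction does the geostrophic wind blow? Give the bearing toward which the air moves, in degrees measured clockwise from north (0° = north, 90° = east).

The pressure-gradient force points toward the north (bearing 000°).
Geostrophic balance: in the Northern Hemisphere the Coriolis force deflects motion to the right, so the geostrophic wind blows 90° to the right of the pressure-gradient force (low pressure on the left).
Rotating 000° by 90° clockwise gives 090° — the wind blows toward the east.

090°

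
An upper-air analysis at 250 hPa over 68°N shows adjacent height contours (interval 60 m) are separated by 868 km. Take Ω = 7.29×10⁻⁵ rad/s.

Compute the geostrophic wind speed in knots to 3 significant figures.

Coriolis parameter at 68°N:
f = 2Ω sin φ = 2 × 7.29×10⁻⁵ × sin 68° = 1.35×10⁻⁴ s⁻¹
Height gradient: |∂Z/∂n| = 60 m / 868000 m = 6.91×10⁻⁵
On a pressure surface, geostrophic balance gives V_g = (g/f)|∂Z/∂n|:
V_g = 9.81 × 6.91×10⁻⁵ / 1.35×10⁻⁴ = 5.02 m/s
Converting: 5.02 m/s × 1.944 = 9.75 knots

9.75 knots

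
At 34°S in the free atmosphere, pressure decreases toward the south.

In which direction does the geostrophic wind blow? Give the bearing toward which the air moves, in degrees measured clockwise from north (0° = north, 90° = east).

090°

The pressure-gradient force points toward the south (bearing 180°).
Geostrophic balance: in the Southern Hemisphere the Coriolis force deflects motion to the left, so the geostrophic wind blows 90° to the left of the pressure-gradient force (low pressure on the right).
Rotating 180° by 90° counterclockwise gives 090° — the wind blows toward the east.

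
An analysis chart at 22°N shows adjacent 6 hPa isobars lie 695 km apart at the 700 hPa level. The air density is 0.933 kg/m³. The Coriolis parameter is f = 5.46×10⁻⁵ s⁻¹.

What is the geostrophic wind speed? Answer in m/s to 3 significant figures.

16.9 m/s

Pressure gradient: |∂P/∂n| = 600 Pa / 695000 m = 8.63×10⁻⁴ Pa/m
Geostrophic balance (pressure-gradient force = Coriolis force):
V_g = (1/(fρ)) |∂P/∂n| = 8.63×10⁻⁴ / (5.46×10⁻⁵ × 0.933) = 16.9 m/s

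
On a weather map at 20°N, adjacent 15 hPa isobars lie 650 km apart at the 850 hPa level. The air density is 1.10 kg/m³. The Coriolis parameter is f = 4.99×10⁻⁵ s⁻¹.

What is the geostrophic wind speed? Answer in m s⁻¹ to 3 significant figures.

Pressure gradient: |∂P/∂n| = 1500 Pa / 650000 m = 2.31×10⁻³ Pa/m
Geostrophic balance (pressure-gradient force = Coriolis force):
V_g = (1/(fρ)) |∂P/∂n| = 2.31×10⁻³ / (4.99×10⁻⁵ × 1.10) = 42.0 m/s

42.0 m s⁻¹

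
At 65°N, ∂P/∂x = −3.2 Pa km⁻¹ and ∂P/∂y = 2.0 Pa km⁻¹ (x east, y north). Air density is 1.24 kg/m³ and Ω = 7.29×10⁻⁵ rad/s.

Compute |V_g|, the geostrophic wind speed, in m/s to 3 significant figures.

23.0 m/s

Coriolis parameter at 65°N:
f = 2Ω sin φ = 2 × 7.29×10⁻⁵ × sin 65° = 1.32×10⁻⁴ s⁻¹
Component geostrophic relations (x east, y north):
u_g = −(1/(fρ)) ∂P/∂y,  v_g = (1/(fρ)) ∂P/∂x
u_g = −(2.0×10⁻³)/(1.32×10⁻⁴ × 1.24) = −12.2 m/s;  v_g = (−3.2×10⁻³)/(1.32×10⁻⁴ × 1.24) = −19.5 m/s
|V_g| = √(u_g² + v_g²) = 23.0 m/s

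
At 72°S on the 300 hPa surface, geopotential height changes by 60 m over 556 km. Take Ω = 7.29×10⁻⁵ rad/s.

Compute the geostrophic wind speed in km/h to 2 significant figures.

27 km/h

Coriolis parameter at 72°S:
f = 2Ω sin φ = 2 × 7.29×10⁻⁵ × sin 72° = 1.39×10⁻⁴ s⁻¹
Height gradient: |∂Z/∂n| = 60 m / 556000 m = 1.08×10⁻⁴
On a pressure surface, geostrophic balance gives V_g = (g/f)|∂Z/∂n|:
V_g = 9.81 × 1.08×10⁻⁴ / 1.39×10⁻⁴ = 7.63 m/s
Converting: 7.63 m/s × 3.6 = 27 km/h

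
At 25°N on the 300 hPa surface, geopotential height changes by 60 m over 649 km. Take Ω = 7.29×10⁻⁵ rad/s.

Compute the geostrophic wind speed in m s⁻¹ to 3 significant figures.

14.7 m s⁻¹

Coriolis parameter at 25°N:
f = 2Ω sin φ = 2 × 7.29×10⁻⁵ × sin 25° = 6.16×10⁻⁵ s⁻¹
Height gradient: |∂Z/∂n| = 60 m / 649000 m = 9.24×10⁻⁵
On a pressure surface, geostrophic balance gives V_g = (g/f)|∂Z/∂n|:
V_g = 9.81 × 9.24×10⁻⁵ / 6.16×10⁻⁵ = 14.7 m/s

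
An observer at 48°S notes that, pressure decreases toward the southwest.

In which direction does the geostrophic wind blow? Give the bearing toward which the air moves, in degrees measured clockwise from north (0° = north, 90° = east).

135°

The pressure-gradient force points toward the southwest (bearing 225°).
Geostrophic balance: in the Southern Hemisphere the Coriolis force deflects motion to the left, so the geostrophic wind blows 90° to the left of the pressure-gradient force (low pressure on the right).
Rotating 225° by 90° counterclockwise gives 135° — the wind blows toward the southeast.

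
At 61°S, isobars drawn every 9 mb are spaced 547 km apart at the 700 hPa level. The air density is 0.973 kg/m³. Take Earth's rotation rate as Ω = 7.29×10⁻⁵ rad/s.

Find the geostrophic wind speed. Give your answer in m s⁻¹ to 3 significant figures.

13.3 m s⁻¹

Coriolis parameter at 61°S:
f = 2Ω sin φ = 2 × 7.29×10⁻⁵ × sin 61° = 1.28×10⁻⁴ s⁻¹
Pressure gradient: |∂P/∂n| = 900 Pa / 547000 m = 1.65×10⁻³ Pa/m
Geostrophic balance (pressure-gradient force = Coriolis force):
V_g = (1/(fρ)) |∂P/∂n| = 1.65×10⁻³ / (1.28×10⁻⁴ × 0.973) = 13.3 m/s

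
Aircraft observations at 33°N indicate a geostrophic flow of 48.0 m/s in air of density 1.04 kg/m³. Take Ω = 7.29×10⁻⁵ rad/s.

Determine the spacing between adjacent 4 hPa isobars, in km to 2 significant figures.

100 km

Coriolis parameter at 33°N:
f = 2Ω sin φ = 2 × 7.29×10⁻⁵ × sin 33° = 7.94×10⁻⁵ s⁻¹
Geostrophic balance rearranged: |∂P/∂n| = f ρ V_g
|∂P/∂n| = 7.94×10⁻⁵ × 1.04 × 48.0 = 3.96×10⁻³ Pa/m
Isobar spacing: Δn = ΔP/|∂P/∂n| = 400 Pa / 3.96×10⁻³ Pa/m = 100906 m ≈ 100 km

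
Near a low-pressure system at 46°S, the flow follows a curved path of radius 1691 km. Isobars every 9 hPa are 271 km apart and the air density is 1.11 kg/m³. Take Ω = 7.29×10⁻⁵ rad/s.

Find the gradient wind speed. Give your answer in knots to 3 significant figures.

48.6 knots

Coriolis parameter at 46°S:
f = 2Ω sin φ = 2 × 7.29×10⁻⁵ × sin 46° = 1.05×10⁻⁴ s⁻¹
Pressure gradient: |∂P/∂n| = 900 Pa / 271000 m = 3.32×10⁻³ Pa/m
Geostrophic speed: V_g = |∂P/∂n|/(fρ) = 3.32×10⁻³/(1.05×10⁻⁴ × 1.11) = 28.5 m/s
Around a low, centrifugal force acts outward with Coriolis, so pressure-gradient force balances both:
(1/ρ)|∂P/∂n| = fV + V²/R  →  V² + fR·V − fR·V_g = 0
With fR = 1.05×10⁻⁴ × 1691×10³ m = 177 m/s:
V = [−fR + √((fR)² + 4 fR V_g)]/2 = [−177 + √(177² + 4×177×28.5)]/2 = 25 m/s
Subgeostrophic (V < V_g = 28.5 m/s), as expected around a low.
Converting: 25 m/s × 1.944 = 48.6 knots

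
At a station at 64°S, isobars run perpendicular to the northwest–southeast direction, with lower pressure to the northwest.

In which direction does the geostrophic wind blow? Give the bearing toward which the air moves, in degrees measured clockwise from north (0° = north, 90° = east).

225°

The pressure-gradient force points toward the northwest (bearing 315°).
Geostrophic balance: in the Southern Hemisphere the Coriolis force deflects motion to the left, so the geostrophic wind blows 90° to the left of the pressure-gradient force (low pressure on the right).
Rotating 315° by 90° counterclockwise gives 225° — the wind blows toward the southwest.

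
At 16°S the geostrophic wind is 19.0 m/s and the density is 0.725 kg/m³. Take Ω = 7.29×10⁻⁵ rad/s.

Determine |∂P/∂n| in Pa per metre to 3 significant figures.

5.54×10⁻⁴ Pa/m

Coriolis parameter at 16°S:
f = 2Ω sin φ = 2 × 7.29×10⁻⁵ × sin 16° = 4.02×10⁻⁵ s⁻¹
Geostrophic balance rearranged: |∂P/∂n| = f ρ V_g
|∂P/∂n| = 4.02×10⁻⁵ × 0.725 × 19.0 = 5.54×10⁻⁴ Pa/m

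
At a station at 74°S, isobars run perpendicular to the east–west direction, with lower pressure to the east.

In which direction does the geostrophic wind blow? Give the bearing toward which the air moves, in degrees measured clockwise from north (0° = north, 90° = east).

000°

The pressure-gradient force points toward the east (bearing 090°).
Geostrophic balance: in the Southern Hemisphere the Coriolis force deflects motion to the left, so the geostrophic wind blows 90° to the left of the pressure-gradient force (low pressure on the right).
Rotating 090° by 90° counterclockwise gives 000° — the wind blows toward the north.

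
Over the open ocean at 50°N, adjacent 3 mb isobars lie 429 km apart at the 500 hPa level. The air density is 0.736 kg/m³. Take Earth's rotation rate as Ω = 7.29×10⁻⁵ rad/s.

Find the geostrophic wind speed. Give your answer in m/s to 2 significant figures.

8.5 m/s

Coriolis parameter at 50°N:
f = 2Ω sin φ = 2 × 7.29×10⁻⁵ × sin 50° = 1.12×10⁻⁴ s⁻¹
Pressure gradient: |∂P/∂n| = 300 Pa / 429000 m = 6.99×10⁻⁴ Pa/m
Geostrophic balance (pressure-gradient force = Coriolis force):
V_g = (1/(fρ)) |∂P/∂n| = 6.99×10⁻⁴ / (1.12×10⁻⁴ × 0.736) = 8.51 m/s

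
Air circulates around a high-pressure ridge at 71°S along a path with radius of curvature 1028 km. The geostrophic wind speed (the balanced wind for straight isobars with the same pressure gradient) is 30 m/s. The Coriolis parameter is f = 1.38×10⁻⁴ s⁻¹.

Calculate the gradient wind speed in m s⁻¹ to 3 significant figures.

43.1 m s⁻¹

Around a high, pressure-gradient force acts outward with centrifugal, so Coriolis balances both:
fV = (1/ρ)|∂P/∂n| + V²/R  →  V² − fR·V + fR·V_g = 0
With fR = 1.38×10⁻⁴ × 1028×10³ m = 142 m/s:
V = [fR − √((fR)² − 4 fR V_g)]/2 = [142 − √(142² − 4×142×30)]/2 = 43.1 m/s
Supergeostrophic (V > V_g = 30 m/s), as expected around a high.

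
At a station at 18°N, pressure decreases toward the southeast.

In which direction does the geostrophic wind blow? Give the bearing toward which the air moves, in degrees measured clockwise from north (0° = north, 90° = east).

The pressure-gradient force points toward the southeast (bearing 135°).
Geostrophic balance: in the Northern Hemisphere the Coriolis force deflects motion to the right, so the geostrophic wind blows 90° to the right of the pressure-gradient force (low pressure on the left).
Rotating 135° by 90° clockwise gives 225° — the wind blows toward the southwest.

225°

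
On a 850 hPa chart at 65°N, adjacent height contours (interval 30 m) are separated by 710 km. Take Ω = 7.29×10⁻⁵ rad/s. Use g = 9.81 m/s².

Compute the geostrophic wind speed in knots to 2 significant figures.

6.1 knots

Coriolis parameter at 65°N:
f = 2Ω sin φ = 2 × 7.29×10⁻⁵ × sin 65° = 1.32×10⁻⁴ s⁻¹
Height gradient: |∂Z/∂n| = 30 m / 710000 m = 4.23×10⁻⁵
On a pressure surface, geostrophic balance gives V_g = (g/f)|∂Z/∂n|:
V_g = 9.81 × 4.23×10⁻⁵ / 1.32×10⁻⁴ = 3.14 m/s
Converting: 3.14 m/s × 1.944 = 6.1 knots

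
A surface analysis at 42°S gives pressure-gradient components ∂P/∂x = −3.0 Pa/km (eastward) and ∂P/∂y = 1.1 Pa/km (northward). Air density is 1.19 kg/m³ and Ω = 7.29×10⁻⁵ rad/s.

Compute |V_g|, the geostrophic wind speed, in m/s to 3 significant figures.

27.5 m/s

Coriolis parameter at 42°S:
f = 2Ω sin φ = 2 × 7.29×10⁻⁵ × sin 42° = 9.76×10⁻⁵ s⁻¹
In the Southern Hemisphere f is negative: f = −9.76×10⁻⁵ s⁻¹.
Component geostrophic relations (x east, y north):
u_g = −(1/(fρ)) ∂P/∂y,  v_g = (1/(fρ)) ∂P/∂x
u_g = −(1.1×10⁻³)/(−9.76×10⁻⁵ × 1.19) = 9.47 m/s;  v_g = (−3.0×10⁻³)/(−9.76×10⁻⁵ × 1.19) = 25.8 m/s
|V_g| = √(u_g² + v_g²) = 27.5 m/s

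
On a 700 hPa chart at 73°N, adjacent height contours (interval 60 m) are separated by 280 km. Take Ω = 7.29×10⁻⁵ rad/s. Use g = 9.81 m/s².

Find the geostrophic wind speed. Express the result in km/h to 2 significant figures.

Coriolis parameter at 73°N:
f = 2Ω sin φ = 2 × 7.29×10⁻⁵ × sin 73° = 1.39×10⁻⁴ s⁻¹
Height gradient: |∂Z/∂n| = 60 m / 280000 m = 2.14×10⁻⁴
On a pressure surface, geostrophic balance gives V_g = (g/f)|∂Z/∂n|:
V_g = 9.81 × 2.14×10⁻⁴ / 1.39×10⁻⁴ = 15.1 m/s
Converting: 15.1 m/s × 3.6 = 54 km/h

54 km/h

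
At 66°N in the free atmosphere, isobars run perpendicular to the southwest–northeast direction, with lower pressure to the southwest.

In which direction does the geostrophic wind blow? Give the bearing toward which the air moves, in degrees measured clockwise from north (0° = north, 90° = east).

315°

The pressure-gradient force points toward the southwest (bearing 225°).
Geostrophic balance: in the Northern Hemisphere the Coriolis force deflects motion to the right, so the geostrophic wind blows 90° to the right of the pressure-gradient force (low pressure on the left).
Rotating 225° by 90° clockwise gives 315° — the wind blows toward the northwest.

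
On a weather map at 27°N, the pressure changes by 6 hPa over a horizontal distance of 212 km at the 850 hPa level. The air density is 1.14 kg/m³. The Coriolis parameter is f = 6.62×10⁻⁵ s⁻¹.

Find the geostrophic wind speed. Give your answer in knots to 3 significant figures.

Pressure gradient: |∂P/∂n| = 600 Pa / 212000 m = 2.83×10⁻³ Pa/m
Geostrophic balance (pressure-gradient force = Coriolis force):
V_g = (1/(fρ)) |∂P/∂n| = 2.83×10⁻³ / (6.62×10⁻⁵ × 1.14) = 37.5 m/s
Converting: 37.5 m/s × 1.944 = 72.9 knots

72.9 knots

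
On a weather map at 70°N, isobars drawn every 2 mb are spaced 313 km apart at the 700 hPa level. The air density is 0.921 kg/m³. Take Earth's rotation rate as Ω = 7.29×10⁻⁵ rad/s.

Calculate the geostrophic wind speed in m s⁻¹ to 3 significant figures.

Coriolis parameter at 70°N:
f = 2Ω sin φ = 2 × 7.29×10⁻⁵ × sin 70° = 1.37×10⁻⁴ s⁻¹
Pressure gradient: |∂P/∂n| = 200 Pa / 313000 m = 6.39×10⁻⁴ Pa/m
Geostrophic balance (pressure-gradient force = Coriolis force):
V_g = (1/(fρ)) |∂P/∂n| = 6.39×10⁻⁴ / (1.37×10⁻⁴ × 0.921) = 5.06 m/s

5.06 m s⁻¹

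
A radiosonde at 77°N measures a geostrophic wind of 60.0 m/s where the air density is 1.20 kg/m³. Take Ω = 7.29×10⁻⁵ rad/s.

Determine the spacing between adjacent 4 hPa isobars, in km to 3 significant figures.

Coriolis parameter at 77°N:
f = 2Ω sin φ = 2 × 7.29×10⁻⁵ × sin 77° = 1.42×10⁻⁴ s⁻¹
Geostrophic balance rearranged: |∂P/∂n| = f ρ V_g
|∂P/∂n| = 1.42×10⁻⁴ × 1.20 × 60.0 = 1.02×10⁻² Pa/m
Isobar spacing: Δn = ΔP/|∂P/∂n| = 400 Pa / 1.02×10⁻² Pa/m = 39106 m ≈ 39.1 km

39.1 km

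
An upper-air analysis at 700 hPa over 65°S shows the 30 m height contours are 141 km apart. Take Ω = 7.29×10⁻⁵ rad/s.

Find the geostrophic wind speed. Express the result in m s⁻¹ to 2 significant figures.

16 m s⁻¹

Coriolis parameter at 65°S:
f = 2Ω sin φ = 2 × 7.29×10⁻⁵ × sin 65° = 1.32×10⁻⁴ s⁻¹
Height gradient: |∂Z/∂n| = 30 m / 141000 m = 2.13×10⁻⁴
On a pressure surface, geostrophic balance gives V_g = (g/f)|∂Z/∂n|:
V_g = 9.81 × 2.13×10⁻⁴ / 1.32×10⁻⁴ = 15.8 m/s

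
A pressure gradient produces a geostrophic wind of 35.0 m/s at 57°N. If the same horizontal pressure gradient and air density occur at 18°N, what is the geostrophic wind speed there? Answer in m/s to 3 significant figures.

With the same pressure gradient and density, V_g ∝ 1/f ∝ 1/sin φ.
V₂ = V₁ · sin φ₁ / sin φ₂ = 35.0 × sin 57° / sin 18°
V₂ = 35.0 × 0.8387/0.3090 = 95.0 m/s

95.0 m/s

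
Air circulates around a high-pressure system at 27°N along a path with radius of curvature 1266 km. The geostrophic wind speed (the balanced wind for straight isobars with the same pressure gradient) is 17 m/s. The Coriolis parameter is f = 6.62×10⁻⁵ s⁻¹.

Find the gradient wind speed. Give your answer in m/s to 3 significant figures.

23.7 m/s

Around a high, pressure-gradient force acts outward with centrifugal, so Coriolis balances both:
fV = (1/ρ)|∂P/∂n| + V²/R  →  V² − fR·V + fR·V_g = 0
With fR = 6.62×10⁻⁵ × 1266×10³ m = 83.8 m/s:
V = [fR − √((fR)² − 4 fR V_g)]/2 = [83.8 − √(83.8² − 4×83.8×17)]/2 = 23.7 m/s
Supergeostrophic (V > V_g = 17 m/s), as expected around a high.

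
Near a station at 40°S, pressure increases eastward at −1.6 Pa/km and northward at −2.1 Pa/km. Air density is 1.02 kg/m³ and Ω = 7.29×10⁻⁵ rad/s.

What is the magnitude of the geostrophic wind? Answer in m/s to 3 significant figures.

Coriolis parameter at 40°S:
f = 2Ω sin φ = 2 × 7.29×10⁻⁵ × sin 40° = 9.37×10⁻⁵ s⁻¹
In the Southern Hemisphere f is negative: f = −9.37×10⁻⁵ s⁻¹.
Component geostrophic relations (x east, y north):
u_g = −(1/(fρ)) ∂P/∂y,  v_g = (1/(fρ)) ∂P/∂x
u_g = −(−2.1×10⁻³)/(−9.37×10⁻⁵ × 1.02) = −22.0 m/s;  v_g = (−1.6×10⁻³)/(−9.37×10⁻⁵ × 1.02) = 16.7 m/s
|V_g| = √(u_g² + v_g²) = 27.6 m/s

27.6 m/s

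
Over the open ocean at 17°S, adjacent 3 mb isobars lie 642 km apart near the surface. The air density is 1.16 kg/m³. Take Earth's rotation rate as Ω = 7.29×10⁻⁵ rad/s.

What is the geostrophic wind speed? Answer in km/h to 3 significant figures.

Coriolis parameter at 17°S:
f = 2Ω sin φ = 2 × 7.29×10⁻⁵ × sin 17° = 4.26×10⁻⁵ s⁻¹
Pressure gradient: |∂P/∂n| = 300 Pa / 642000 m = 4.67×10⁻⁴ Pa/m
Geostrophic balance (pressure-gradient force = Coriolis force):
V_g = (1/(fρ)) |∂P/∂n| = 4.67×10⁻⁴ / (4.26×10⁻⁵ × 1.16) = 9.45 m/s
Converting: 9.45 m/s × 3.6 = 34.0 km/h

34.0 km/h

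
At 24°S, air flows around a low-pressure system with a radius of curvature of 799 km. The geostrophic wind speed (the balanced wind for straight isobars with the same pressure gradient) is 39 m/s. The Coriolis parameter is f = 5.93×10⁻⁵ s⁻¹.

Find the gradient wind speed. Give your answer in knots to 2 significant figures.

Around a low, centrifugal force acts outward with Coriolis, so pressure-gradient force balances both:
(1/ρ)|∂P/∂n| = fV + V²/R  →  V² + fR·V − fR·V_g = 0
With fR = 5.93×10⁻⁵ × 799×10³ m = 47.4 m/s:
V = [−fR + √((fR)² + 4 fR V_g)]/2 = [−47.4 + √(47.4² + 4×47.4×39)]/2 = 25.4 m/s
Subgeostrophic (V < V_g = 39 m/s), as expected around a low.
Converting: 25.4 m/s × 1.944 = 49 knots

49 knots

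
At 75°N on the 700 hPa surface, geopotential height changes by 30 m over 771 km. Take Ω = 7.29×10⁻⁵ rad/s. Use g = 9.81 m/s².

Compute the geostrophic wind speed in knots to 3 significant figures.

5.27 knots

Coriolis parameter at 75°N:
f = 2Ω sin φ = 2 × 7.29×10⁻⁵ × sin 75° = 1.41×10⁻⁴ s⁻¹
Height gradient: |∂Z/∂n| = 30 m / 771000 m = 3.89×10⁻⁵
On a pressure surface, geostrophic balance gives V_g = (g/f)|∂Z/∂n|:
V_g = 9.81 × 3.89×10⁻⁵ / 1.41×10⁻⁴ = 2.71 m/s
Converting: 2.71 m/s × 1.944 = 5.27 knots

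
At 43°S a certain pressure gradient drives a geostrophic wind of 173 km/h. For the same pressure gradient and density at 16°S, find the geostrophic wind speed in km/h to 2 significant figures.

430 km/h

With the same pressure gradient and density, V_g ∝ 1/f ∝ 1/sin φ.
V₂ = V₁ · sin φ₁ / sin φ₂ = 173 × sin 43° / sin 16°
V₂ = 173 × 0.6820/0.2756 = 430 km/h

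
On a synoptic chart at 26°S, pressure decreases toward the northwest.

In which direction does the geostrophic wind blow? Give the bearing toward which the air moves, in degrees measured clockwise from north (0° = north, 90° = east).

225°

The pressure-gradient force points toward the northwest (bearing 315°).
Geostrophic balance: in the Southern Hemisphere the Coriolis force deflects motion to the left, so the geostrophic wind blows 90° to the left of the pressure-gradient force (low pressure on the right).
Rotating 315° by 90° counterclockwise gives 225° — the wind blows toward the southwest.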